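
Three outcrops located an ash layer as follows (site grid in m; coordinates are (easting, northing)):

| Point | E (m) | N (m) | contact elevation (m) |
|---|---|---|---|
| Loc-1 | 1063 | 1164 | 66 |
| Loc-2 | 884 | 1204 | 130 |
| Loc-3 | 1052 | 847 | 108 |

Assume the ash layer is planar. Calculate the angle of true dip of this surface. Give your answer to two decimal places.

Two edge vectors: Loc-1→Loc-2 = (-179, 40, 64), Loc-1→Loc-3 = (-11, -317, 42).
Normal n = (Loc-1→Loc-2) × (Loc-1→Loc-3) = (21968, 6814, 57183).
So ∂z/∂E = −n_x/n_z = −0.38417 and ∂z/∂N = −n_y/n_z = −0.11916.
Gradient magnitude |∇z| = √(a² + b²) = √(0.14759 + 0.01420) = 0.40223.
True dip = arctan(0.40223) = 21.91°, dipping toward ENE (azimuth ≈ 073°).

21.91°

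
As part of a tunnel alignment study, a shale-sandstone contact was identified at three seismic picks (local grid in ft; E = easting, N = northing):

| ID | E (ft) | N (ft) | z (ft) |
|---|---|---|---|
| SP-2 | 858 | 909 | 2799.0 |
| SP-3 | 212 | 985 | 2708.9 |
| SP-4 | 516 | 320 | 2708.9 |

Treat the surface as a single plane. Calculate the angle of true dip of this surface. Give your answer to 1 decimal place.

Let the plane be z = a·E + b·N + c.
SP-3−SP-2: −646a + 76b = −90.1;  SP-4−SP-2: −342a − 589b = −90.1.
Solving gives a = 0.14740, b = 0.06738.
Gradient magnitude |∇z| = √(a² + b²) = √(0.02173 + 0.00454) = 0.16207.
True dip = arctan(0.16207) = 9.2°, dipping toward WSW (azimuth ≈ 245°).

9.2°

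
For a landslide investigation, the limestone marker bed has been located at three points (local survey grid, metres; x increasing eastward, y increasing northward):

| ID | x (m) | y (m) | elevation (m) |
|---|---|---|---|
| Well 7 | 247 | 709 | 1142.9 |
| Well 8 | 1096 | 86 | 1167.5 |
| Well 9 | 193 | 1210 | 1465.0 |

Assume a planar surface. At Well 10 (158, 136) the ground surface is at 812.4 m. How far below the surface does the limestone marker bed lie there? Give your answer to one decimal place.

Let the plane be z = a·x + b·y + c.
Well 8−Well 7: 849a − 623b = 24.6;  Well 9−Well 7: −54a + 501b = 322.1.
Solving gives a = 0.543756, b = 0.701523.
Then c = 1142.9 − a·247 − b·709 = 511.21.
At (158, 136): z_contact = 85.91 + 95.41 + 511.21 = 692.53 m.
Depth below ground = 812.4 − 692.53 = 119.9 m.

119.9 m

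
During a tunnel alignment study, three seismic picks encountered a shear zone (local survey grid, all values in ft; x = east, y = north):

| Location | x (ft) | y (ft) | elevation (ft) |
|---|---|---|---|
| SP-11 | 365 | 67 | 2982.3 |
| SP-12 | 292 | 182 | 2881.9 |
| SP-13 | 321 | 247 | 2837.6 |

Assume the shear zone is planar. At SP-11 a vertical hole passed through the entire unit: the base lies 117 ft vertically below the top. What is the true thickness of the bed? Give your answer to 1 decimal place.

Let the plane be z = a·x + b·y + c.
SP-12−SP-11: −73a + 115b = −100.4;  SP-13−SP-11: −44a + 180b = −144.7.
Solving gives a = 0.17717, b = −0.76058.
|∇z| = √(a²+b²) = 0.78094, so dip δ = arctan(0.78094) = 37.99°.
True thickness = vertical thickness × cos δ = 117 × cos 37.99° = 92.2 ft.

92.2 ft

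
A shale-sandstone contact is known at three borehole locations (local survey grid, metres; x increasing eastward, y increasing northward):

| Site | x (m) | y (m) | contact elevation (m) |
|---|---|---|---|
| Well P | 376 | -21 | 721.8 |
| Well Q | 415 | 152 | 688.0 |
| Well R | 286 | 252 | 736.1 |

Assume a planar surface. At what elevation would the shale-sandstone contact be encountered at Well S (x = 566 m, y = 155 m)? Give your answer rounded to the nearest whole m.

620 m

Let the plane be z = a·x + b·y + c.
Well Q−Well P: 39a + 173b = −33.8;  Well R−Well P: −90a + 273b = 14.3.
Solving gives a = −0.44632, b = −0.09476.
Then c = 721.8 − a·376 − b·-21 = 887.63.
At (566, 155): z = −252.6 − 14.7 + 887.63 = 620.3 m.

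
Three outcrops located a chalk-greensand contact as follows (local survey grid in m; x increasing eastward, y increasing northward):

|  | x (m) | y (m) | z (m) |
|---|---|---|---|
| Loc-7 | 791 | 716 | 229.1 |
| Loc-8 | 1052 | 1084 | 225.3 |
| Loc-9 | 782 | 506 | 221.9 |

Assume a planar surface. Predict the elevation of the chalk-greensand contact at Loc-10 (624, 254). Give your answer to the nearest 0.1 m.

223.1 m

Let the plane be z = a·x + b·y + c.
Loc-8−Loc-7: 261a + 368b = −3.8;  Loc-9−Loc-7: −9a − 210b = −7.2.
Solving gives a = −0.066946, b = 0.037155.
Then c = 229.1 − a·791 − b·716 = 255.45.
At (624, 254): z = −41.8 + 9.4 + 255.45 = 223.1 m.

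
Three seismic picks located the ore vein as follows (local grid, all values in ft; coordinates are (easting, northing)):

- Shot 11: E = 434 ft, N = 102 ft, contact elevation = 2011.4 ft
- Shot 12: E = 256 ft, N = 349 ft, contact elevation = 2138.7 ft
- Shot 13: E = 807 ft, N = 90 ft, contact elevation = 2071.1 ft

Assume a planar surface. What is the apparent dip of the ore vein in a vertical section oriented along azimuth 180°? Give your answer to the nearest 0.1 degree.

Let the plane be z = a·E + b·N + c.
Shot 12−Shot 11: −178a + 247b = 127.3;  Shot 13−Shot 11: 373a − 12b = 59.7.
Solving gives a = 0.18083, b = 0.64570.
Unit vector along 180° is (sin 180°, cos 180°) = (0.0000, -1.0000).
Slope in that direction = a·(0.0000) + b·(-1.0000) = −0.64570.
Apparent dip = arctan|0.64570| = 32.9° (true dip is 33.8°, so apparent ≤ true as expected).

32.9°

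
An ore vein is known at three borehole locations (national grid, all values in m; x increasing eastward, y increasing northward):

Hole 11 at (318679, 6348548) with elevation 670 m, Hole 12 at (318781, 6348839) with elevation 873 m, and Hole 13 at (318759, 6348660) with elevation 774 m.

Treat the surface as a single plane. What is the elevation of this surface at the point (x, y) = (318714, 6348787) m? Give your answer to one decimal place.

805.8 m

Let the plane be z = a·x + b·y + c.
Hole 12−Hole 11: 102a + 291b = 203;  Hole 13−Hole 11: 80a + 112b = 104.
Solving gives a = 0.634952767, b = 0.475033738.
Then c = 670 − a·318679 − b·6348548 = −3217450.60.
At (318714, 6348787): z = 202368.3 + 3015888.0 − 3217450.60 = 805.8 m.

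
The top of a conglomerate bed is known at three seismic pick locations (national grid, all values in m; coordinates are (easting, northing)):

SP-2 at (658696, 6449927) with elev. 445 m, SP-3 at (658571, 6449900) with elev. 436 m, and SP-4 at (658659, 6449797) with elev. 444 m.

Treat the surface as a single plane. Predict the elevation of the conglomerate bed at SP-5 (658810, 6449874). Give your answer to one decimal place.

454.3 m

Let the plane be z = a·E + b·N + c.
SP-3−SP-2: −125a − 27b = −9;  SP-4−SP-2: −37a − 130b = −1.
Solving gives a = 0.074945905, b = −0.013638450.
Then c = 445 − a·658696 − b·6449927 = 39045.44.
At (658810, 6449874): z = 49375.1 − 87966.3 + 39045.44 = 454.3 m.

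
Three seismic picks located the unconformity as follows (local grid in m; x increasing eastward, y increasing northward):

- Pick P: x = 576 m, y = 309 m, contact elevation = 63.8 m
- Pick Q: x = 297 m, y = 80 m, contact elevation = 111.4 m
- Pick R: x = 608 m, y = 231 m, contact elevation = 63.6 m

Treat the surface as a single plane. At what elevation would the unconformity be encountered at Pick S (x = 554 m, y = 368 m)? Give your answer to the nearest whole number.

Let the plane be z = a·x + b·y + c.
Pick Q−Pick P: −279a − 229b = 47.6;  Pick R−Pick P: 32a − 78b = −0.2.
Solving gives a = −0.12921, b = −0.05044.
Then c = 63.8 − a·576 − b·309 = 153.81.
At (554, 368): z = −71.6 − 18.6 + 153.81 = 63.7 m.

64 m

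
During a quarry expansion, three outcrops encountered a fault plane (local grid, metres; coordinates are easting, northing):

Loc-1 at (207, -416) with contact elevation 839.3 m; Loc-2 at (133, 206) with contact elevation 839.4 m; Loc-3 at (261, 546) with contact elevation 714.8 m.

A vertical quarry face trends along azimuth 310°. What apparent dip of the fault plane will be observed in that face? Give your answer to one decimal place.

Let the plane be z = a·easting + b·northing + c.
Loc-2−Loc-1: −74a + 622b = 0.1;  Loc-3−Loc-1: 54a + 962b = −124.5.
Solving gives a = −0.74001, b = −0.08788.
Unit vector along 310° is (sin 310°, cos 310°) = (-0.7660, 0.6428).
Slope in that direction = a·(-0.7660) + b·(0.6428) = 0.51039.
Apparent dip = arctan|0.51039| = 27.0° (true dip is 36.7°, so apparent ≤ true as expected).

27.0°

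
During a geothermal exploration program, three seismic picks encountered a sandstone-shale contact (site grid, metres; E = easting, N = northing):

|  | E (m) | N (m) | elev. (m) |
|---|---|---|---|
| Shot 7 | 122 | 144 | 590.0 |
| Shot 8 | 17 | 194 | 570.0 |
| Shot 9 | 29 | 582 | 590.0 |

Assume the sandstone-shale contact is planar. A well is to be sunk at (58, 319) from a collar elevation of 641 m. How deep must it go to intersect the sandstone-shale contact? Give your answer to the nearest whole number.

Two edge vectors: Shot 7→Shot 8 = (-105, 50, -20), Shot 7→Shot 9 = (-93, 438, 0).
Normal n = (Shot 7→Shot 8) × (Shot 7→Shot 9) = (8760, 1860, -41340).
So ∂z/∂E = −n_x/n_z = 0.21190 and ∂z/∂N = −n_y/n_z = 0.04499.
Intercept c from Shot 7: 590 − 25.85 − 6.48 = 557.67.
At (58, 319): z_contact = 12.3 + 14.4 + 557.67 = 584.3 m.
Depth below ground = 641 − 584.3 = 57 m.

57 m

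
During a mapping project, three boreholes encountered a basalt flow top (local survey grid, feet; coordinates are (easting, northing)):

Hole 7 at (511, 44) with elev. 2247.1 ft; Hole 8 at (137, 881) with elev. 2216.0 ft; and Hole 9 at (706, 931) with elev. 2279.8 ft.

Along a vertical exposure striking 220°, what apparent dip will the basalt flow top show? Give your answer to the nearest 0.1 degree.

4.6°

Two edge vectors: Hole 7→Hole 8 = (-374, 837, -31.1), Hole 7→Hole 9 = (195, 887, 32.7).
Normal n = (Hole 7→Hole 8) × (Hole 7→Hole 9) = (54955.6, 6165.3, -494953).
So ∂z/∂E = −n_x/n_z = 0.11103 and ∂z/∂N = −n_y/n_z = 0.01246.
Unit vector along 220° is (sin 220°, cos 220°) = (-0.6428, -0.7660).
Slope in that direction = a·(-0.6428) + b·(-0.7660) = −0.08091.
Apparent dip = arctan|0.08091| = 4.6° (true dip is 6.4°, so apparent ≤ true as expected).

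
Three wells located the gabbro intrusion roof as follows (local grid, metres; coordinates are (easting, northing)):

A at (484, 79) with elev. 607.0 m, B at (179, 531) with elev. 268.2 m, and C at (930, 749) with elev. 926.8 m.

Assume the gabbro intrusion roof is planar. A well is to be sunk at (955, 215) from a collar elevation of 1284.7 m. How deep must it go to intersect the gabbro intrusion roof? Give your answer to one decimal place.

264.6 m

Let the plane be z = a·E + b·N + c.
B−A: −305a + 452b = −338.8;  C−A: 446a + 670b = 319.8.
Solving gives a = 0.91527, b = −0.13195.
Then c = 607 − a·484 − b·79 = 174.43.
At (955, 215): z_contact = 874.08 − 28.37 + 174.43 = 1020.15 m.
Depth below ground = 1284.7 − 1020.15 = 264.6 m.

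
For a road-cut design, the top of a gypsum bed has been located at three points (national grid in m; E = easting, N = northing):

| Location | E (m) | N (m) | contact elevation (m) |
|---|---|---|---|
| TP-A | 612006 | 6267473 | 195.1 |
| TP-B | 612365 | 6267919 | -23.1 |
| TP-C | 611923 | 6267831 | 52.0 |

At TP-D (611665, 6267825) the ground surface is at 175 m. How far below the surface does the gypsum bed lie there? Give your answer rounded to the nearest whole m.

98 m

Let the plane be z = a·E + b·N + c.
TP-B−TP-A: 359a + 446b = −218.2;  TP-C−TP-A: −83a + 358b = −143.1.
Solving gives a = −0.08634167, b = −0.41973843.
Then c = 195.1 − a·612006 − b·6267473 = 2683736.01.
At (611665, 6267825): z_contact = −52812.2 − 2630847.0 + 2683736.01 = 76.8 m.
Depth below ground = 175 − 76.8 = 98 m.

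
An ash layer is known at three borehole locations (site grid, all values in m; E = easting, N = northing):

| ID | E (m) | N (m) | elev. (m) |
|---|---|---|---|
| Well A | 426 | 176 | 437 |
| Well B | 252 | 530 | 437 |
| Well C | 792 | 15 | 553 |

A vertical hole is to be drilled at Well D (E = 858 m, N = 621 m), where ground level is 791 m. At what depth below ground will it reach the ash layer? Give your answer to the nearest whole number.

Let the plane be z = a·E + b·N + c.
Well B−Well A: −174a + 354b = 0;  Well C−Well A: 366a − 161b = 116.
Solving gives a = 0.40437, b = 0.19876.
Then c = 437 − a·426 − b·176 = 229.76.
At (858, 621): z_contact = 347.0 + 123.4 + 229.76 = 700.1 m.
Depth below ground = 791 − 700.1 = 91 m.

91 m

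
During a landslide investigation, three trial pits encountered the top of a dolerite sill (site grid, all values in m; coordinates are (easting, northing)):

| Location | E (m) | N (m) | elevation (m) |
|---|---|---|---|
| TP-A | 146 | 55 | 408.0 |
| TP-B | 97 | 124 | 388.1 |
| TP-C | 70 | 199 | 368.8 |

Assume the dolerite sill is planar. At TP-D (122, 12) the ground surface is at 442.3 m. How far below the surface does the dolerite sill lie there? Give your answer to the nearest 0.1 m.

Let the plane be z = a·E + b·N + c.
TP-B−TP-A: −49a + 69b = −19.9;  TP-C−TP-A: −76a + 144b = −39.2.
Solving gives a = 0.08874, b = −0.22539.
Then c = 408 − a·146 − b·55 = 407.44.
At (122, 12): z_contact = 10.83 − 2.70 + 407.44 = 415.56 m.
Depth below ground = 442.3 − 415.56 = 26.7 m.

26.7 m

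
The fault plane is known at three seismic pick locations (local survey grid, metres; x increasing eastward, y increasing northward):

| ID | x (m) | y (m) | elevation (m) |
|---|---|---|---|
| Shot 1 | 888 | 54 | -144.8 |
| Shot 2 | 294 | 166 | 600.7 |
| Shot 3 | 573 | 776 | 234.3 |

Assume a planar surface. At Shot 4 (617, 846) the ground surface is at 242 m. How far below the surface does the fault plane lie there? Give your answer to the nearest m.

65 m

Two edge vectors: Shot 1→Shot 2 = (-594, 112, 745.5), Shot 1→Shot 3 = (-315, 722, 379.1).
Normal n = (Shot 1→Shot 2) × (Shot 1→Shot 3) = (-495791.8, -9647.1, -393588).
So ∂z/∂x = −n_x/n_z = −1.25967 and ∂z/∂y = −n_y/n_z = −0.02451.
Intercept c from Shot 1: -144.8 + 1118.59 + 1.32 = 975.11.
At (617, 846): z_contact = −777.2 − 20.7 + 975.11 = 177.2 m.
Depth below ground = 242 − 177.2 = 65 m.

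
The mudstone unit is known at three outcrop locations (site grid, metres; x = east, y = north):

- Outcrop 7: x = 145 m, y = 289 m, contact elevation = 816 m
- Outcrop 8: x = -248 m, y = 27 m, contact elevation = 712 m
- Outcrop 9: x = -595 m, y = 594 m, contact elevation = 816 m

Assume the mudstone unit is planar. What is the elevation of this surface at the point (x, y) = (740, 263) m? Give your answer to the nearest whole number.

Let the plane be z = a·x + b·y + c.
Outcrop 8−Outcrop 7: −393a − 262b = −104;  Outcrop 9−Outcrop 7: −740a + 305b = 0.
Solving gives a = 0.10110, b = 0.24529.
Then c = 816 − a·145 − b·289 = 730.45.
At (740, 263): z = 74.8 + 64.5 + 730.45 = 869.8 m.

870 m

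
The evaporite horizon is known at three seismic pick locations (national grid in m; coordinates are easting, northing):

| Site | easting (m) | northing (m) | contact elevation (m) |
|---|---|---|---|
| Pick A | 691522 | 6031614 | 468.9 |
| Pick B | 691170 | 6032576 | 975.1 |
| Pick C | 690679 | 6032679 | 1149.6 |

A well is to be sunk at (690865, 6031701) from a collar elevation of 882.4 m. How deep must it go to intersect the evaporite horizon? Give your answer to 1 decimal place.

Let the plane be z = a·easting + b·northing + c.
Pick B−Pick A: −352a + 962b = 506.2;  Pick C−Pick A: −843a + 1065b = 680.7.
Solving gives a = −0.265384351, b = 0.429090134.
Then c = 468.9 − a·691522 − b·6031614 = −2404118.04.
At (690865, 6031701): z_contact = −183344.76 + 2588143.39 − 2404118.04 = 680.59 m.
Depth below ground = 882.4 − 680.59 = 201.8 m.

201.8 m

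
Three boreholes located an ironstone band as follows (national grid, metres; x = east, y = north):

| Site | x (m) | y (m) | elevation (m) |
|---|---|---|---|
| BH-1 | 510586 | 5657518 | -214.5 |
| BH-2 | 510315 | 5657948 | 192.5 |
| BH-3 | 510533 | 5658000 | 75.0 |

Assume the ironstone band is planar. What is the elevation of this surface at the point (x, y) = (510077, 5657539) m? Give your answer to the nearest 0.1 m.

135.0 m

Let the plane be z = a·x + b·y + c.
BH-2−BH-1: −271a + 430b = 407;  BH-3−BH-1: −53a + 482b = 289.5.
Solving gives a = −0.664821203, b = 0.527519660.
Then c = -214.5 − a·510586 − b·5657518 = −2645218.07.
At (510077, 5657539): z = −339110.0 + 2984463.1 − 2645218.07 = 135.0 m.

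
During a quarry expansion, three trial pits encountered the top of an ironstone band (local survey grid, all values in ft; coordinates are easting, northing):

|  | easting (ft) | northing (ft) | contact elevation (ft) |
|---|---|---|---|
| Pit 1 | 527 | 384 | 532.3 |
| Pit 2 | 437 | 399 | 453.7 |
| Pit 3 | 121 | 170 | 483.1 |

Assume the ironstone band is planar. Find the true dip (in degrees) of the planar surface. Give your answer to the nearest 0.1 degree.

52.1°

Let the plane be z = a·easting + b·northing + c.
Pit 2−Pit 1: −90a + 15b = −78.6;  Pit 3−Pit 1: −406a − 214b = −49.2.
Solving gives a = 0.69264, b = −1.08417.
Gradient magnitude |∇z| = √(a² + b²) = √(0.47975 + 1.17542) = 1.28653.
True dip = arctan(1.28653) = 52.1°, dipping toward NNW (azimuth ≈ 327°).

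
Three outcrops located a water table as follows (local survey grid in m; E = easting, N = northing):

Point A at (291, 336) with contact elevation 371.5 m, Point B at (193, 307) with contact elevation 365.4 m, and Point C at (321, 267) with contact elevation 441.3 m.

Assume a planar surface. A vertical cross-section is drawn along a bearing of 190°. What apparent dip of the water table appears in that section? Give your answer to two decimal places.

38.78°

Let the plane be z = a·E + b·N + c.
Point B−Point A: −98a − 29b = −6.1;  Point C−Point A: 30a − 69b = 69.8.
Solving gives a = 0.32037, b = −0.87230.
Unit vector along 190° is (sin 190°, cos 190°) = (-0.1736, -0.9848).
Slope in that direction = a·(-0.1736) + b·(-0.9848) = 0.80342.
Apparent dip = arctan|0.80342| = 38.78° (true dip is 42.9°, so apparent ≤ true as expected).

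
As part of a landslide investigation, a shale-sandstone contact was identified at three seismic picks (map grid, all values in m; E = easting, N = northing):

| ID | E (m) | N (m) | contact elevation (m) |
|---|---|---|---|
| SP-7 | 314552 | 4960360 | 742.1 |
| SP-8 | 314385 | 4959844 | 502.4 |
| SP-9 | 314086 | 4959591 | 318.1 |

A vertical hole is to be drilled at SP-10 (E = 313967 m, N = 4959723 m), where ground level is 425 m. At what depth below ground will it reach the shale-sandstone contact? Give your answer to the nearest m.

95 m

Two edge vectors: SP-7→SP-8 = (-167, -516, -239.7), SP-7→SP-9 = (-466, -769, -424).
Normal n = (SP-7→SP-8) × (SP-7→SP-9) = (34454.7, 40892.2, -112033).
So ∂z/∂E = −n_x/n_z = 0.30754064 and ∂z/∂N = −n_y/n_z = 0.36500138.
Intercept c from SP-7: 742.1 − 96737.52 − 1810538.26 = −1906533.68.
At (313967, 4959723): z_contact = 96557.6 + 1810305.8 − 1906533.68 = 329.7 m.
Depth below ground = 425 − 329.7 = 95 m.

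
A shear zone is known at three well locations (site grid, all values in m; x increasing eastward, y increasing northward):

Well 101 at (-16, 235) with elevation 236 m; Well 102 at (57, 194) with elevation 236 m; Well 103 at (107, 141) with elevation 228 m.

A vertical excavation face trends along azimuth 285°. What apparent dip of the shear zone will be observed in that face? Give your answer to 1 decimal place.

Let the plane be z = a·x + b·y + c.
Well 102−Well 101: 73a − 41b = 0;  Well 103−Well 101: 123a − 94b = −8.
Solving gives a = 0.18032, b = 0.32106.
Unit vector along 285° is (sin 285°, cos 285°) = (-0.9659, 0.2588).
Slope in that direction = a·(-0.9659) + b·(0.2588) = −0.09108.
Apparent dip = arctan|0.09108| = 5.2° (true dip is 20.2°, so apparent ≤ true as expected).

5.2°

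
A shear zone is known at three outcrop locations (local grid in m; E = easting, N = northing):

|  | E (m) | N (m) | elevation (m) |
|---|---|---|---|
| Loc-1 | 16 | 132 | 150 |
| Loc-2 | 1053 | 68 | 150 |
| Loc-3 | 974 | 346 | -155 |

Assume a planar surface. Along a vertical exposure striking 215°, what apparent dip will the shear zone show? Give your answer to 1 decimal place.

43.7°

Two edge vectors: Loc-1→Loc-2 = (1037, -64, 0), Loc-1→Loc-3 = (958, 214, -305).
Normal n = (Loc-1→Loc-2) × (Loc-1→Loc-3) = (19520, 316285, 283230).
So ∂z/∂E = −n_x/n_z = −0.06892 and ∂z/∂N = −n_y/n_z = −1.11671.
Unit vector along 215° is (sin 215°, cos 215°) = (-0.5736, -0.8192).
Slope in that direction = a·(-0.5736) + b·(-0.8192) = 0.95428.
Apparent dip = arctan|0.95428| = 43.7° (true dip is 48.2°, so apparent ≤ true as expected).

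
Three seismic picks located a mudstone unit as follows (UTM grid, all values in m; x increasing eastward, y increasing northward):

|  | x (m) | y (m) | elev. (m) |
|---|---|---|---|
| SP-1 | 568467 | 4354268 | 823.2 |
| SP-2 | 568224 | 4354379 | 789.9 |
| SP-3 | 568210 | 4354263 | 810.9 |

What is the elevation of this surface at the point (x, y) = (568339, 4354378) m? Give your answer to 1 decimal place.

Let the plane be z = a·x + b·y + c.
SP-2−SP-1: −243a + 111b = −33.3;  SP-3−SP-1: −257a − 5b = −12.3.
Solving gives a = 0.051502925, b = −0.187250353.
Then c = 823.2 − a·568467 − b·4354268 = 786883.71.
At (568339, 4354378): z = 29271.1 − 815358.8 + 786883.71 = 796.0 m.

796.0 m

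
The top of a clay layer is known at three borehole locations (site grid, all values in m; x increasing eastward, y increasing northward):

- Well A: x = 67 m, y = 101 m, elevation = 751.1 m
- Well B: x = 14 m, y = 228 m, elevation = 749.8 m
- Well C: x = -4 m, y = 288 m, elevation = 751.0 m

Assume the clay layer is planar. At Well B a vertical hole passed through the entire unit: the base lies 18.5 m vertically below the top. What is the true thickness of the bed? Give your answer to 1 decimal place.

17.8 m

Let the plane be z = a·x + b·y + c.
Well B−Well A: −53a + 127b = −1.3;  Well C−Well A: −71a + 187b = −0.1.
Solving gives a = 0.25772, b = 0.09732.
|∇z| = √(a²+b²) = 0.27548, so dip δ = arctan(0.27548) = 15.40°.
True thickness = vertical thickness × cos δ = 18.5 × cos 15.40° = 17.8 m.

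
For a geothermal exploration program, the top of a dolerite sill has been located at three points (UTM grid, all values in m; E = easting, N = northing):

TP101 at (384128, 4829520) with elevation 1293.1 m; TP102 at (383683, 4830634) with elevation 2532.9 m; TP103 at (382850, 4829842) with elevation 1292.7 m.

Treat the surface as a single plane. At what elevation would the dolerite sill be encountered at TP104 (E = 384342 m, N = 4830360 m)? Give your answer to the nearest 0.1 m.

Let the plane be z = a·E + b·N + c.
TP102−TP101: −445a + 1114b = 1239.8;  TP103−TP101: −1278a + 322b = −0.4.
Solving gives a = 0.312137282, b = 1.237613187.
Then c = 1293.1 − a·384128 − b·4829520 = −6095685.21.
At (384342, 4830360): z = 119967.5 + 5978117.2 − 6095685.21 = 2399.5 m.

2399.5 m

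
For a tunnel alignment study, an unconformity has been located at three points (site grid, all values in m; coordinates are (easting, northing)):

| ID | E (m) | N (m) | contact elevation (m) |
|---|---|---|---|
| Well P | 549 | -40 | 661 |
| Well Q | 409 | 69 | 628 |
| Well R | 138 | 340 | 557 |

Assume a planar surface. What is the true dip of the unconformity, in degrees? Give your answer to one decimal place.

10.5°

Let the plane be z = a·E + b·N + c.
Well Q−Well P: −140a + 109b = −33;  Well R−Well P: −411a + 380b = −104.
Solving gives a = 0.14332, b = −0.11868.
Gradient magnitude |∇z| = √(a² + b²) = √(0.02054 + 0.01408) = 0.18607.
True dip = arctan(0.18607) = 10.5°, dipping toward NW (azimuth ≈ 310°).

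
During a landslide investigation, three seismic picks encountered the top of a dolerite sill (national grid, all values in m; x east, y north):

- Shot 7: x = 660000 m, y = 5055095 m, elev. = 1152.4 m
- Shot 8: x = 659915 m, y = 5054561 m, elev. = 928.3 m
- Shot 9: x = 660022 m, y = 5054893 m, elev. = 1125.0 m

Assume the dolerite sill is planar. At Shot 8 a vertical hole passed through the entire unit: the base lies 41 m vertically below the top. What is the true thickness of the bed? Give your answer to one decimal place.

27.7 m

Two edge vectors: Shot 7→Shot 8 = (-85, -534, -224.1), Shot 7→Shot 9 = (22, -202, -27.4).
Normal n = (Shot 7→Shot 8) × (Shot 7→Shot 9) = (-30636.6, -7259.2, 28918).
So ∂z/∂x = −n_x/n_z = 1.05943 and ∂z/∂y = −n_y/n_z = 0.25103.
|∇z| = √(a²+b²) = 1.08876, so dip δ = arctan(1.08876) = 47.43°.
True thickness = vertical thickness × cos δ = 41 × cos 47.43° = 27.7 m.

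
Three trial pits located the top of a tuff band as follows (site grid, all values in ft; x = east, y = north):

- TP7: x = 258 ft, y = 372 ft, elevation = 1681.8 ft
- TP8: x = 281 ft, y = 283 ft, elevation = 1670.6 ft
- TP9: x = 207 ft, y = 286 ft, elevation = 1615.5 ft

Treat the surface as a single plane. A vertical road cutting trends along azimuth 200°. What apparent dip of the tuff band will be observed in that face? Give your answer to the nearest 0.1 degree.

29.3°

Let the plane be z = a·x + b·y + c.
TP8−TP7: 23a − 89b = −11.2;  TP9−TP7: −51a − 86b = −66.3.
Solving gives a = 0.75763, b = 0.32164.
Unit vector along 200° is (sin 200°, cos 200°) = (-0.3420, -0.9397).
Slope in that direction = a·(-0.3420) + b·(-0.9397) = −0.56136.
Apparent dip = arctan|0.56136| = 29.3° (true dip is 39.5°, so apparent ≤ true as expected).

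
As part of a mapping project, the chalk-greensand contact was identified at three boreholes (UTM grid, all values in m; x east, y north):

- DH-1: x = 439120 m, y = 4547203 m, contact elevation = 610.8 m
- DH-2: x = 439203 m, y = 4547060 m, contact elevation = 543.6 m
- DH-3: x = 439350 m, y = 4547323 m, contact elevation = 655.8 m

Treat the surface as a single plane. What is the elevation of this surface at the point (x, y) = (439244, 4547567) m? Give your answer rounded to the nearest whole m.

Let the plane be z = a·x + b·y + c.
DH-2−DH-1: 83a − 143b = −67.2;  DH-3−DH-1: 230a + 120b = 45.
Solving gives a = −0.03801634, b = 0.44786464.
Then c = 610.8 − a·439120 − b·4547203 = −2019226.92.
At (439244, 4547567): z = −16698.4 + 2036694.5 − 2019226.92 = 769.1 m.

769 m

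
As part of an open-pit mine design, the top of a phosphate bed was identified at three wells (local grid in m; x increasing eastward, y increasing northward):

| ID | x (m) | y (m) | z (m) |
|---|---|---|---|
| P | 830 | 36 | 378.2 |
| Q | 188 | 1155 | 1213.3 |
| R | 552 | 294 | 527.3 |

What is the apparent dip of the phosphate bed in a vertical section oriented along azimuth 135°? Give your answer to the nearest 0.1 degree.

Two edge vectors: P→Q = (-642, 1119, 835.1), P→R = (-278, 258, 149.1).
Normal n = (P→Q) × (P→R) = (-48612.9, -136435.6, 145446).
So ∂z/∂x = −n_x/n_z = 0.33423 and ∂z/∂y = −n_y/n_z = 0.93805.
Unit vector along 135° is (sin 135°, cos 135°) = (0.7071, -0.7071).
Slope in that direction = a·(0.7071) + b·(-0.7071) = −0.42696.
Apparent dip = arctan|0.42696| = 23.1° (true dip is 44.9°, so apparent ≤ true as expected).

23.1°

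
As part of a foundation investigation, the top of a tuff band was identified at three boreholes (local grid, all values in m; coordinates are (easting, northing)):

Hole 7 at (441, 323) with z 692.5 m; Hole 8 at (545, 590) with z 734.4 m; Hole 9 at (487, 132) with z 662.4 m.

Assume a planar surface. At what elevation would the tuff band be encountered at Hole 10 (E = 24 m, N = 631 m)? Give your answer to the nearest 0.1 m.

Let the plane be z = a·E + b·N + c.
Hole 8−Hole 7: 104a + 267b = 41.9;  Hole 9−Hole 7: 46a − 191b = −30.1.
Solving gives a = −0.00105, b = 0.15734.
Then c = 692.5 − a·441 − b·323 = 642.14.
At (24, 631): z = −0.0 + 99.3 + 642.14 = 741.4 m.

741.4 m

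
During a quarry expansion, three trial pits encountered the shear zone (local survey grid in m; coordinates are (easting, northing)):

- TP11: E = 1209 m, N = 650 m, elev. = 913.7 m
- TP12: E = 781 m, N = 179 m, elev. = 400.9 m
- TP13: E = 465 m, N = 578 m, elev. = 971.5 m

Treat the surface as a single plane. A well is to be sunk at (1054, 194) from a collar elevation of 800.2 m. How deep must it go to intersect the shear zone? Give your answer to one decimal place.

Two edge vectors: TP11→TP12 = (-428, -471, -512.8), TP11→TP13 = (-744, -72, 57.8).
Normal n = (TP11→TP12) × (TP11→TP13) = (-64145.4, 406261.6, -319608).
So ∂z/∂E = −n_x/n_z = −0.200700 and ∂z/∂N = −n_y/n_z = 1.271125.
Intercept c from TP11: 913.7 + 242.65 − 826.23 = 330.12.
At (1054, 194): z_contact = −211.54 + 246.60 + 330.12 = 365.18 m.
Depth below ground = 800.2 − 365.18 = 435.0 m.

435.0 m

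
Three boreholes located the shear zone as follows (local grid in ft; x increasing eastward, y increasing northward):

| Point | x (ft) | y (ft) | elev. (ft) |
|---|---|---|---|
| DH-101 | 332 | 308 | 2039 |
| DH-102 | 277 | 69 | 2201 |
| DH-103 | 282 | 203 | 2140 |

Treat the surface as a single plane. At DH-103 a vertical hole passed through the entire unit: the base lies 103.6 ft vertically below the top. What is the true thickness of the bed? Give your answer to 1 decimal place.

65.5 ft

Two edge vectors: DH-101→DH-102 = (-55, -239, 162), DH-101→DH-103 = (-50, -105, 101).
Normal n = (DH-101→DH-102) × (DH-101→DH-103) = (-7129, -2545, -6175).
So ∂z/∂x = −n_x/n_z = −1.15449 and ∂z/∂y = −n_y/n_z = −0.41215.
|∇z| = √(a²+b²) = 1.22585, so dip δ = arctan(1.22585) = 50.79°.
True thickness = vertical thickness × cos δ = 103.6 × cos 50.79° = 65.5 ft.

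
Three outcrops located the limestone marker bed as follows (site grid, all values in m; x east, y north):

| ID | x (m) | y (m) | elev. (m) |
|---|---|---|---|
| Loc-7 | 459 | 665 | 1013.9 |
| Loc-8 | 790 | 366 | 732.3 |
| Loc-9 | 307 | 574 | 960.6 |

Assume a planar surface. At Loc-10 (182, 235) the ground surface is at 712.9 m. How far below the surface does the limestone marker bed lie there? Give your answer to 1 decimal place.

7.4 m

Let the plane be z = a·x + b·y + c.
Loc-8−Loc-7: 331a − 299b = −281.6;  Loc-9−Loc-7: −152a − 91b = −53.3.
Solving gives a = −0.12821, b = 0.79987.
Then c = 1013.9 − a·459 − b·665 = 540.83.
At (182, 235): z_contact = −23.33 + 187.97 + 540.83 = 705.47 m.
Depth below ground = 712.9 − 705.47 = 7.4 m.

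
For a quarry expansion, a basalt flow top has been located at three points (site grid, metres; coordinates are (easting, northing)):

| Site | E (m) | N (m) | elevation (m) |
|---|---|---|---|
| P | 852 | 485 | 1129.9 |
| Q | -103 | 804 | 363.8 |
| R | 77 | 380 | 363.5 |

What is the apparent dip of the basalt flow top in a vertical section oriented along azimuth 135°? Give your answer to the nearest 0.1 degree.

Two edge vectors: P→Q = (-955, 319, -766.1), P→R = (-775, -105, -766.4).
Normal n = (P→Q) × (P→R) = (-324922.1, -138184.5, 347500).
So ∂z/∂E = −n_x/n_z = 0.93503 and ∂z/∂N = −n_y/n_z = 0.39765.
Unit vector along 135° is (sin 135°, cos 135°) = (0.7071, -0.7071).
Slope in that direction = a·(0.7071) + b·(-0.7071) = 0.37998.
Apparent dip = arctan|0.37998| = 20.8° (true dip is 45.5°, so apparent ≤ true as expected).

20.8°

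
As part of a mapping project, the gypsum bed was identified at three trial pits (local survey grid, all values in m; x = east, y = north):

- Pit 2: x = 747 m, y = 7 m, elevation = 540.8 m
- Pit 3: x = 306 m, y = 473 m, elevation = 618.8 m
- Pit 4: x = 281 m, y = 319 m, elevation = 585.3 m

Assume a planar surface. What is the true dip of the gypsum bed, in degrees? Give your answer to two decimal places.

Two edge vectors: Pit 2→Pit 3 = (-441, 466, 78), Pit 2→Pit 4 = (-466, 312, 44.5).
Normal n = (Pit 2→Pit 3) × (Pit 2→Pit 4) = (-3599, -16723.5, 79564).
So ∂z/∂x = −n_x/n_z = 0.04523 and ∂z/∂y = −n_y/n_z = 0.21019.
Gradient magnitude |∇z| = √(a² + b²) = √(0.00205 + 0.04418) = 0.21500.
True dip = arctan(0.21500) = 12.13°, dipping toward SSW (azimuth ≈ 192°).

12.13°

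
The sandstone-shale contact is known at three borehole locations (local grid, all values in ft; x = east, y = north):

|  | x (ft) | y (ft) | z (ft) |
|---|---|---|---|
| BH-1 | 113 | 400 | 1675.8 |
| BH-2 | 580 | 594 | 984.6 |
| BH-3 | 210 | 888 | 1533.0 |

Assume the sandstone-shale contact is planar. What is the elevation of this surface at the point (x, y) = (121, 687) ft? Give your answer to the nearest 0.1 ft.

1664.4 ft

Let the plane be z = a·x + b·y + c.
BH-2−BH-1: 467a + 194b = −691.2;  BH-3−BH-1: 97a + 488b = −142.8.
Solving gives a = −1.48080, b = 0.00172.
Then c = 1675.8 − a·113 − b·400 = 1842.44.
At (121, 687): z = −179.2 + 1.2 + 1842.44 = 1664.4 ft.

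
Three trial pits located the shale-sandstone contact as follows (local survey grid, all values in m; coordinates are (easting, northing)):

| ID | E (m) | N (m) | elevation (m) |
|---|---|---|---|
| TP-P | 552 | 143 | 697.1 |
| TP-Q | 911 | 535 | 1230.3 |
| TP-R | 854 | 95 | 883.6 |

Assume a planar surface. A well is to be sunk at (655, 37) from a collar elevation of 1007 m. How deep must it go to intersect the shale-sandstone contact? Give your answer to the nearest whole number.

308 m

Two edge vectors: TP-P→TP-Q = (359, 392, 533.2), TP-P→TP-R = (302, -48, 186.5).
Normal n = (TP-P→TP-Q) × (TP-P→TP-R) = (98701.6, 94072.9, -135616).
So ∂z/∂E = −n_x/n_z = 0.72780 and ∂z/∂N = −n_y/n_z = 0.69367.
Intercept c from TP-P: 697.1 − 401.75 − 99.19 = 196.16.
At (655, 37): z_contact = 476.7 + 25.7 + 196.16 = 698.5 m.
Depth below ground = 1007 − 698.5 = 308 m.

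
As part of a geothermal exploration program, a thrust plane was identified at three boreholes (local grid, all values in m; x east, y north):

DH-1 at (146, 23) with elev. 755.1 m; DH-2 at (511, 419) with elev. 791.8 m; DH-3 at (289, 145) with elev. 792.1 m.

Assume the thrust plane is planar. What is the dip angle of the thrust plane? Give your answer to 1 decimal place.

47.3°

Two edge vectors: DH-1→DH-2 = (365, 396, 36.7), DH-1→DH-3 = (143, 122, 37).
Normal n = (DH-1→DH-2) × (DH-1→DH-3) = (10174.6, -8256.9, -12098).
So ∂z/∂x = −n_x/n_z = 0.84102 and ∂z/∂y = −n_y/n_z = −0.68250.
Gradient magnitude |∇z| = √(a² + b²) = √(0.70731 + 0.46581) = 1.08310.
True dip = arctan(1.08310) = 47.3°, dipping toward NW (azimuth ≈ 309°).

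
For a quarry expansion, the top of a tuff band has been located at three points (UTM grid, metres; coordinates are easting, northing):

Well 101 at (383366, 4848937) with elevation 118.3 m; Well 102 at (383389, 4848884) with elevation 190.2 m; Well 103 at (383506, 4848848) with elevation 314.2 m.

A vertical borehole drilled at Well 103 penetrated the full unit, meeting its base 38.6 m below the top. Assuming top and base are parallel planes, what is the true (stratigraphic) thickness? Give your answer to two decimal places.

Let the plane be z = a·easting + b·northing + c.
Well 102−Well 101: 23a − 53b = 71.9;  Well 103−Well 101: 140a − 89b = 195.9.
Solving gives a = 0.74141, b = −1.03486.
|∇z| = √(a²+b²) = 1.27304, so dip δ = arctan(1.27304) = 51.85°.
True thickness = vertical thickness × cos δ = 38.6 × cos 51.85° = 23.84 m.

23.84 m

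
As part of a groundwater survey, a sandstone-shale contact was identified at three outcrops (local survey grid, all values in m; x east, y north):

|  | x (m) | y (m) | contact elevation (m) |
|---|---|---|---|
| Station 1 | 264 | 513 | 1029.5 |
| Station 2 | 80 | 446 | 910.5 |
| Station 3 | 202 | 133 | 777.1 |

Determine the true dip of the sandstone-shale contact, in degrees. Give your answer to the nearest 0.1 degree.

Two edge vectors: Station 1→Station 2 = (-184, -67, -119), Station 1→Station 3 = (-62, -380, -252.4).
Normal n = (Station 1→Station 2) × (Station 1→Station 3) = (-28309.2, -39063.6, 65766).
So ∂z/∂x = −n_x/n_z = 0.43045 and ∂z/∂y = −n_y/n_z = 0.59398.
Gradient magnitude |∇z| = √(a² + b²) = √(0.18529 + 0.35281) = 0.73355.
True dip = arctan(0.73355) = 36.3°, dipping toward SW (azimuth ≈ 216°).

36.3°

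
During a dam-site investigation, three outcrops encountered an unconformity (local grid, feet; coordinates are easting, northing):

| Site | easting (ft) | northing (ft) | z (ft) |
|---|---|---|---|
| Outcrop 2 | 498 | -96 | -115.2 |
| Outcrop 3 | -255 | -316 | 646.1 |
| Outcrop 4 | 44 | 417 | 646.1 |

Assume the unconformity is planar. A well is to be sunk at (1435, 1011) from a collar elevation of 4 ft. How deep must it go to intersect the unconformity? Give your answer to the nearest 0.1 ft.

Let the plane be z = a·easting + b·northing + c.
Outcrop 3−Outcrop 2: −753a − 220b = 761.3;  Outcrop 4−Outcrop 2: −454a + 513b = 761.3.
Solving gives a = −1.147817, b = 0.468209.
Then c = -115.2 − a·498 − b·-96 = 501.36.
At (1435, 1011): z_contact = −1647.12 + 473.36 + 501.36 = -672.40 ft.
Depth below ground = 4 − (-672.40) = 676.4 ft.

676.4 ft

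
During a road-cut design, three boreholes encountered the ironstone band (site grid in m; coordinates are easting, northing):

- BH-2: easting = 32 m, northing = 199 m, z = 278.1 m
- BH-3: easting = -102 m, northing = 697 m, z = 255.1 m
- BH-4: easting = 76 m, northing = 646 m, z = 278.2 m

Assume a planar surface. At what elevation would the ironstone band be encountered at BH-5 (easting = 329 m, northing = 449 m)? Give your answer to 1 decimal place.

312.6 m

Let the plane be z = a·easting + b·northing + c.
BH-3−BH-2: −134a + 498b = −23;  BH-4−BH-2: 44a + 447b = 0.1.
Solving gives a = 0.12628, b = −0.01221.
Then c = 278.1 − a·32 − b·199 = 276.49.
At (329, 449): z = 41.5 − 5.5 + 276.49 = 312.6 m.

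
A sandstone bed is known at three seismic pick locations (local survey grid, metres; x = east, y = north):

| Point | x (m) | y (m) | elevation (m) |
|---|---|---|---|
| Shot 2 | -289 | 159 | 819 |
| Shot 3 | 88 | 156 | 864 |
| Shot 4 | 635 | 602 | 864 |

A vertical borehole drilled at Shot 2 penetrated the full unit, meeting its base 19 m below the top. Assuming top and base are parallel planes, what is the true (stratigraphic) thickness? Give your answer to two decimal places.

Let the plane be z = a·x + b·y + c.
Shot 3−Shot 2: 377a − 3b = 45;  Shot 4−Shot 2: 924a + 443b = 45.
Solving gives a = 0.11821, b = −0.14498.
|∇z| = √(a²+b²) = 0.18706, so dip δ = arctan(0.18706) = 10.60°.
True thickness = vertical thickness × cos δ = 19 × cos 10.60° = 18.68 m.

18.68 m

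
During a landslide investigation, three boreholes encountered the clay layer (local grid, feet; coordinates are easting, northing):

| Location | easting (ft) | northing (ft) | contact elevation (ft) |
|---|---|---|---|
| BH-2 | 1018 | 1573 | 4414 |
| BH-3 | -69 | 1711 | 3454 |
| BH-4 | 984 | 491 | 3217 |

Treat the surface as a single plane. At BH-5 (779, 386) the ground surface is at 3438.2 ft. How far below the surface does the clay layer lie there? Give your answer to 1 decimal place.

Two edge vectors: BH-2→BH-3 = (-1087, 138, -960), BH-2→BH-4 = (-34, -1082, -1197).
Normal n = (BH-2→BH-3) × (BH-2→BH-4) = (-1203906, -1268499, 1180826).
So ∂z/∂easting = −n_x/n_z = 1.019546 and ∂z/∂northing = −n_y/n_z = 1.074247.
Intercept c from BH-2: 4414 − 1037.90 − 1689.79 = 1686.31.
At (779, 386): z_contact = 794.23 + 414.66 + 1686.31 = 2895.20 ft.
Depth below ground = 3438.2 − 2895.20 = 543.0 ft.

543.0 ft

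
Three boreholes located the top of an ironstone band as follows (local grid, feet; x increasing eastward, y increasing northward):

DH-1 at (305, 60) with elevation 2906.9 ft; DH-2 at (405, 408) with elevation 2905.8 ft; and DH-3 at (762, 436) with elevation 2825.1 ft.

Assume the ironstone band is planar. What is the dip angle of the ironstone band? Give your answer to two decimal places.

13.47°

Two edge vectors: DH-1→DH-2 = (100, 348, -1.1), DH-1→DH-3 = (457, 376, -81.8).
Normal n = (DH-1→DH-2) × (DH-1→DH-3) = (-28052.8, 7677.3, -121436).
So ∂z/∂x = −n_x/n_z = −0.23101 and ∂z/∂y = −n_y/n_z = 0.06322.
Gradient magnitude |∇z| = √(a² + b²) = √(0.05337 + 0.00400) = 0.23950.
True dip = arctan(0.23950) = 13.47°, dipping toward ESE (azimuth ≈ 105°).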